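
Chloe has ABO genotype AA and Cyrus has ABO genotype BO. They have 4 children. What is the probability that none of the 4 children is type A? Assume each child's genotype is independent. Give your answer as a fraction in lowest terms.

ABO cross AA × BO → 1/2 A, 1/2 AB.
So P(type A) = 1/2 per child.
P(not type A) = 1/2 for one child; (1/2)^4 = 1/16.

1/16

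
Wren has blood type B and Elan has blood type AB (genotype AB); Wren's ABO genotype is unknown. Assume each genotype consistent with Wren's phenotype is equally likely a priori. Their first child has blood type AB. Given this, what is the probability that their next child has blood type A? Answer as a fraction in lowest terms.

Possible genotypes: Wren ∈ {BB, BO}; Elan ∈ {AB}.
Weight each parental genotype pair by prior × P(type-AB child):
  BB × AB: posterior weight 2/3; P(next child type A) = 0.
  BO × AB: posterior weight 1/3; P(next child type A) = 1/4.
Weighted sum = 1/12.

1/12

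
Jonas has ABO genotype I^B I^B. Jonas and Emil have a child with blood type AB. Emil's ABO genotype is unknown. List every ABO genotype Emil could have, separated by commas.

For each candidate genotype of Emil, check whether crossing it with I^B I^B can produce every observed child phenotype.
  I^A I^A → possible child types {AB} ✓
  I^A I^B → possible child types {B, AB} ✓
  I^A i → possible child types {B, AB} ✓
  I^B I^B → possible child types {B} ✗
  I^B i → possible child types {B} ✗
  i i → possible child types {B} ✗

I^A I^A, I^A I^B, I^A i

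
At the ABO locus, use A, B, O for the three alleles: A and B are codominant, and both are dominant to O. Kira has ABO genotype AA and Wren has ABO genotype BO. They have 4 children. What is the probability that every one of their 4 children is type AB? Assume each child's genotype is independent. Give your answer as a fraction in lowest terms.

ABO cross AA × BO → 1/2 A, 1/2 AB.
So P(type AB) = 1/2 per child.
All 4 independent: (1/2)^4 = 1/16.

1/16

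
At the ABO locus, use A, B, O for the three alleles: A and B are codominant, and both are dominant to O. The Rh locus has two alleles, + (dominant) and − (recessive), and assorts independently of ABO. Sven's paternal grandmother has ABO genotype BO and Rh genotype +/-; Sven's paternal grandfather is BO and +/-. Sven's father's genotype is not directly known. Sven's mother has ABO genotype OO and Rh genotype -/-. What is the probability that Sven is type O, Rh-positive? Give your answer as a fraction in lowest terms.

Sven's father's ABO genotype from BO × BO: 1/4 BB, 1/2 BO, 1/4 OO.
Crossing each possibility with the mother OO and summing P(type O): 1/4·0 + 1/2·1/2 + 1/4·1 = 1/2.
Similarly for Rh via the father's Rh distribution: P(Rh+) = 1/2.
Independent loci: 1/2 × 1/2 = 1/4.

1/4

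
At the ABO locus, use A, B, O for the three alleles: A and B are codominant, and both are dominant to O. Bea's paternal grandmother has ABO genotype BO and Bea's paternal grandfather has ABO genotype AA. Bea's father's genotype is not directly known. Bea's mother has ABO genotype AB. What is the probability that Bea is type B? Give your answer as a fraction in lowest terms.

1/4

Bea's father's ABO genotype from BO × AA: 1/2 AB, 1/2 AO.
Crossing each possibility with the mother AB and summing P(type B): 1/2·1/4 + 1/2·1/4 = 1/4.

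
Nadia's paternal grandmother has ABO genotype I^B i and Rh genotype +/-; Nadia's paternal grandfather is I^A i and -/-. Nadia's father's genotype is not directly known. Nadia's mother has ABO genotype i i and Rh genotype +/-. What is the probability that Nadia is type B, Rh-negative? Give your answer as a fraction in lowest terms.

3/32

Nadia's father's ABO genotype from I^B i × I^A i: 1/4 I^A I^B, 1/4 I^A i, 1/4 I^B i, 1/4 i i.
Crossing each possibility with the mother i i and summing P(type B): 1/4·1/2 + 1/4·0 + 1/4·1/2 + 1/4·0 = 1/4.
Similarly for Rh via the father's Rh distribution: P(Rh-) = 3/8.
Independent loci: 1/4 × 3/8 = 3/32.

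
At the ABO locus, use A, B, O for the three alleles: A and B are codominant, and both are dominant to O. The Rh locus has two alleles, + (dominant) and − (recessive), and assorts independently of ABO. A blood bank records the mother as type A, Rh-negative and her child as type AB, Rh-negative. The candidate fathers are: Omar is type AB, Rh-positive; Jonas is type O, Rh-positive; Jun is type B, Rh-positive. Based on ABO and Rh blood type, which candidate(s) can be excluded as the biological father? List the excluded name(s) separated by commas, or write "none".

Jonas

A candidate is excluded only if no genotype consistent with his phenotype could produce a type AB, Rh-negative child with a type A, Rh-negative mother.
Jonas (type O, Rh+): no genotype consistent with that phenotype can produce a type-AB Rh- child with a type-A mother.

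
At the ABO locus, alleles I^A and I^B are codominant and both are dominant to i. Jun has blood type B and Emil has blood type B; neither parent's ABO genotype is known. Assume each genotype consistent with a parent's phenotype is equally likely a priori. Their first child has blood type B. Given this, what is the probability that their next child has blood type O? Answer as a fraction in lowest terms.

1/20

Possible genotypes: Jun ∈ {I^B I^B, I^B i}; Emil ∈ {I^B I^B, I^B i}.
Weight each parental genotype pair by prior × P(type-B child):
  I^B I^B × I^B I^B: posterior weight 4/15; P(next child type O) = 0.
  I^B I^B × I^B i: posterior weight 4/15; P(next child type O) = 0.
  I^B i × I^B I^B: posterior weight 4/15; P(next child type O) = 0.
  I^B i × I^B i: posterior weight 1/5; P(next child type O) = 1/4.
Weighted sum = 1/20.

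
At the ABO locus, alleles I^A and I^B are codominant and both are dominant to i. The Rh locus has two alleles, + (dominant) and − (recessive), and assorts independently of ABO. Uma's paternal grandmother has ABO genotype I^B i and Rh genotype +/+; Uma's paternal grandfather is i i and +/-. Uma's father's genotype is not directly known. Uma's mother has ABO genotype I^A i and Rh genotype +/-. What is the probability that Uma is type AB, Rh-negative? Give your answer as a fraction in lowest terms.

1/64

Uma's father's ABO genotype from I^B i × i i: 1/2 I^B i, 1/2 i i.
Crossing each possibility with the mother I^A i and summing P(type AB): 1/2·1/4 + 1/2·0 = 1/8.
Similarly for Rh via the father's Rh distribution: P(Rh-) = 1/8.
Independent loci: 1/8 × 1/8 = 1/64.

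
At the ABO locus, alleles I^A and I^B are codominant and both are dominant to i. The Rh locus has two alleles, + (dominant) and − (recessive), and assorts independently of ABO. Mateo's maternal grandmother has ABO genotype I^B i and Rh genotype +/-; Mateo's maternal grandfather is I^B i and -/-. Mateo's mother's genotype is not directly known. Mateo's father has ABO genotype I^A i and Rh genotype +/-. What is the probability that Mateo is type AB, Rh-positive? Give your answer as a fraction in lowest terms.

5/32

Mateo's mother's ABO genotype from I^B i × I^B i: 1/4 I^B I^B, 1/2 I^B i, 1/4 i i.
Crossing each possibility with the father I^A i and summing P(type AB): 1/4·1/2 + 1/2·1/4 + 1/4·0 = 1/4.
Similarly for Rh via the mother's Rh distribution: P(Rh+) = 5/8.
Independent loci: 1/4 × 5/8 = 5/32.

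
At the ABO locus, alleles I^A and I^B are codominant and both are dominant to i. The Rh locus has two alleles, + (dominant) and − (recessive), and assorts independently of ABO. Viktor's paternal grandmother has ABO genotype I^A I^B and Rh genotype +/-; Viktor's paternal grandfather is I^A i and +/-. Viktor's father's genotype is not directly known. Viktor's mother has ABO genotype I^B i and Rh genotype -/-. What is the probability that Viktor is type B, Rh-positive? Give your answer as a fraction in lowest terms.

3/16

Viktor's father's ABO genotype from I^A I^B × I^A i: 1/4 I^A I^A, 1/4 I^A I^B, 1/4 I^A i, 1/4 I^B i.
Crossing each possibility with the mother I^B i and summing P(type B): 1/4·0 + 1/4·1/2 + 1/4·1/4 + 1/4·3/4 = 3/8.
Similarly for Rh via the father's Rh distribution: P(Rh+) = 1/2.
Independent loci: 3/8 × 1/2 = 3/16.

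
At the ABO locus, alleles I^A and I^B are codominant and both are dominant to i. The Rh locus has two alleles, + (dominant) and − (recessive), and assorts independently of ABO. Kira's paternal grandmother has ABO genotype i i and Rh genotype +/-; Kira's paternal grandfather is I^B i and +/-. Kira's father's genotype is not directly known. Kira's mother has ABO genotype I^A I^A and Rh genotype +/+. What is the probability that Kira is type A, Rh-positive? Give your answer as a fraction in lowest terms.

3/4

Kira's father's ABO genotype from i i × I^B i: 1/2 I^B i, 1/2 i i.
Crossing each possibility with the mother I^A I^A and summing P(type A): 1/2·1/2 + 1/2·1 = 3/4.
Similarly for Rh via the father's Rh distribution: P(Rh+) = 1.
Independent loci: 3/4 × 1 = 3/4.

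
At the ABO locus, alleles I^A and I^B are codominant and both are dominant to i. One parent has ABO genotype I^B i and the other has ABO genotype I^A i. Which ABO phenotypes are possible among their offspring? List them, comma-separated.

O, A, B, AB

Gametes from I^B i × I^A i give offspring ABO genotypes I^A I^B, I^A i, I^B i, i i, i.e. phenotypes O, A, B, AB.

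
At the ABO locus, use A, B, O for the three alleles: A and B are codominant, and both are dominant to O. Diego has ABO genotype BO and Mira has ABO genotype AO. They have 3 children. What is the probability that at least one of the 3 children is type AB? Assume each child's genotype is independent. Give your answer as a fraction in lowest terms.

ABO cross BO × AO → 1/4 O, 1/4 A, 1/4 B, 1/4 AB.
So P(type AB) = 1/4 per child.
P(none) = (3/4)^3 = 27/64; P(at least one) = 1 − 27/64 = 37/64.

37/64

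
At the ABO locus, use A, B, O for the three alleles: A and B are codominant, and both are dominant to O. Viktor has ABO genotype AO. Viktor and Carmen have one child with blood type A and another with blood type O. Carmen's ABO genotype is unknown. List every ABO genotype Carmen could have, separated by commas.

AO, BO, OO

For each candidate genotype of Carmen, check whether crossing it with AO can produce every observed child phenotype.
  AA → possible child types {A} ✗
  AB → possible child types {A, B, AB} ✗
  AO → possible child types {O, A} ✓
  BB → possible child types {B, AB} ✗
  BO → possible child types {O, A, B, AB} ✓
  OO → possible child types {O, A} ✓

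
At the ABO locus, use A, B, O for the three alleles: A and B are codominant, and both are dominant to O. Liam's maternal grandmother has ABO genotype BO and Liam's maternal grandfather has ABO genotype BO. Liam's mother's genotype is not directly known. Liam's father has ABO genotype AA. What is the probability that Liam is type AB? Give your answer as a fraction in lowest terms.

Liam's mother's ABO genotype from BO × BO: 1/4 BB, 1/2 BO, 1/4 OO.
Crossing each possibility with the father AA and summing P(type AB): 1/4·1 + 1/2·1/2 + 1/4·0 = 1/2.

1/2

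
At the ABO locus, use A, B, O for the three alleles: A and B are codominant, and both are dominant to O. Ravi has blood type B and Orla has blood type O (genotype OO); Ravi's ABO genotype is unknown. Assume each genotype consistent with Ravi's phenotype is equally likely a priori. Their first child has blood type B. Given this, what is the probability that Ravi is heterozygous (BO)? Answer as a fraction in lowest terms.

1/3

Possible genotypes: Ravi ∈ {BB, BO}; Orla ∈ {OO}.
Weight each parental genotype pair by prior × P(type-B child):
  BB × OO: posterior weight 2/3.
  BO × OO: posterior weight 1/3.
Sum the posterior weight over pairs where Ravi is BO: 1/3.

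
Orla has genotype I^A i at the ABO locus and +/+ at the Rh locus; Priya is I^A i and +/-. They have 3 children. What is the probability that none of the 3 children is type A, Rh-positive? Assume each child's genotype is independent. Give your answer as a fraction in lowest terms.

1/64

ABO cross I^A i × I^A i → 1/4 O, 3/4 A.
Rh cross +/+ × +/- → 1 Rh+; so P(type A, Rh-positive) = 3/4 × 1 = 3/4 per child.
P(not type A, Rh-positive) = 1/4 for one child; (1/4)^3 = 1/64.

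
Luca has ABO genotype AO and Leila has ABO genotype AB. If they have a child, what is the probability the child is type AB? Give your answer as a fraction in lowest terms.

1/4

ABO cross AO × AB → offspring phenotypes: 1/2 A, 1/4 B, 1/4 AB.
So P(type AB) = 1/4.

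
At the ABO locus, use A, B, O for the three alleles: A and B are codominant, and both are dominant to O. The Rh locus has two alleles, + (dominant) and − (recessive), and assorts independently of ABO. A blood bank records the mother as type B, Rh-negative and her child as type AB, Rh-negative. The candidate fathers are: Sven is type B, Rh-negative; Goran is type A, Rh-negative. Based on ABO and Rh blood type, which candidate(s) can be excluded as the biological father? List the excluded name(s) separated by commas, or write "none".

A candidate is excluded only if no genotype consistent with his phenotype could produce a type AB, Rh-negative child with a type B, Rh-negative mother.
Sven (type B, Rh-): no genotype consistent with that phenotype can produce a type-AB Rh- child with a type-B mother.

Sven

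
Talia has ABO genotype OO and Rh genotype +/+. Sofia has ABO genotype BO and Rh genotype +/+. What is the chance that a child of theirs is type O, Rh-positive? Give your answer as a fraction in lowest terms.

1/2

ABO cross OO × BO → offspring phenotypes: 1/2 O, 1/2 B.
Rh cross +/+ × +/+ → 1 Rh+.
Independent loci: P(type O, Rh-positive) = 1/2 × 1 = 1/2.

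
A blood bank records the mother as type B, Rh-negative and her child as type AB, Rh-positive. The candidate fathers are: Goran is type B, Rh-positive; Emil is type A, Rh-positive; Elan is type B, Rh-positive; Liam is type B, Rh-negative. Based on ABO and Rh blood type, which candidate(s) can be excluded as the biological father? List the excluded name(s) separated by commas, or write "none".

A candidate is excluded only if no genotype consistent with his phenotype could produce a type AB, Rh-positive child with a type B, Rh-negative mother.
Goran (type B, Rh+): no genotype consistent with that phenotype can produce a type-AB Rh+ child with a type-B mother.
Elan (type B, Rh+): no genotype consistent with that phenotype can produce a type-AB Rh+ child with a type-B mother.
Liam (type B, Rh-): no genotype consistent with that phenotype can produce a type-AB Rh+ child with a type-B mother.

Goran, Elan, Liam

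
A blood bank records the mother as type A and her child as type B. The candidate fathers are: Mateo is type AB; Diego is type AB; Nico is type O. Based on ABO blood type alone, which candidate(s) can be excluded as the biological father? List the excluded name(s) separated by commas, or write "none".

A candidate is excluded only if no genotype consistent with his phenotype could produce a type B child with a type A mother.
Nico (type O): no genotype consistent with that phenotype can produce a type-B child with a type-A mother.

Nico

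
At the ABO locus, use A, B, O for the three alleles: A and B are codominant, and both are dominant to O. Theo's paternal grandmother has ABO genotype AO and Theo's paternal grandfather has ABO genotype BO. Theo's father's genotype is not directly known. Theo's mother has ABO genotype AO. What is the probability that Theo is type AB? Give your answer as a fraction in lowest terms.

1/8

Theo's father's ABO genotype from AO × BO: 1/4 AB, 1/4 AO, 1/4 BO, 1/4 OO.
Crossing each possibility with the mother AO and summing P(type AB): 1/4·1/4 + 1/4·0 + 1/4·1/4 + 1/4·0 = 1/8.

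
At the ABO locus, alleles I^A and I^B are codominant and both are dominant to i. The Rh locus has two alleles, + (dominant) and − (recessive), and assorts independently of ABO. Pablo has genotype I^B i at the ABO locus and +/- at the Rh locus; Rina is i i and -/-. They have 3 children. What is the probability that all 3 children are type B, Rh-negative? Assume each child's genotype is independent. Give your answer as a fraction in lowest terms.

1/64

ABO cross I^B i × i i → 1/2 O, 1/2 B.
Rh cross +/- × -/- → 1/2 Rh+, 1/2 Rh-; so P(type B, Rh-negative) = 1/2 × 1/2 = 1/4 per child.
All 3 independent: (1/4)^3 = 1/64.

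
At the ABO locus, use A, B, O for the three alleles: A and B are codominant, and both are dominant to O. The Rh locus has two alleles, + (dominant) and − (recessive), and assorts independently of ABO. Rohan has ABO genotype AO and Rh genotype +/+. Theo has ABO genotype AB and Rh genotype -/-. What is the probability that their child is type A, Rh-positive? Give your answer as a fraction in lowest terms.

1/2

ABO cross AO × AB → offspring phenotypes: 1/2 A, 1/4 B, 1/4 AB.
Rh cross +/+ × -/- → 1 Rh+.
Independent loci: P(type A, Rh-positive) = 1/2 × 1 = 1/2.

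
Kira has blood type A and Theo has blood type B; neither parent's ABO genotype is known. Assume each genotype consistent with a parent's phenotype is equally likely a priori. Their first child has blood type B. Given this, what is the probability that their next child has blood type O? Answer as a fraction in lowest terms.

Possible genotypes: Kira ∈ {AA, AO}; Theo ∈ {BB, BO}.
Weight each parental genotype pair by prior × P(type-B child):
  AO × BB: posterior weight 2/3; P(next child type O) = 0.
  AO × BO: posterior weight 1/3; P(next child type O) = 1/4.
Weighted sum = 1/12.

1/12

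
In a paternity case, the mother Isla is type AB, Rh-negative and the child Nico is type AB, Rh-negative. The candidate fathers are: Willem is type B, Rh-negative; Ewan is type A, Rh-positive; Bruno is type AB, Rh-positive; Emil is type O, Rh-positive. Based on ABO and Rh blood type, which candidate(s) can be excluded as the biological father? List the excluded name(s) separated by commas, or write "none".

A candidate is excluded only if no genotype consistent with his phenotype could produce a type AB, Rh-negative child with a type AB, Rh-negative mother.
Emil (type O, Rh+): no genotype consistent with that phenotype can produce a type-AB Rh- child with a type-AB mother.

Emil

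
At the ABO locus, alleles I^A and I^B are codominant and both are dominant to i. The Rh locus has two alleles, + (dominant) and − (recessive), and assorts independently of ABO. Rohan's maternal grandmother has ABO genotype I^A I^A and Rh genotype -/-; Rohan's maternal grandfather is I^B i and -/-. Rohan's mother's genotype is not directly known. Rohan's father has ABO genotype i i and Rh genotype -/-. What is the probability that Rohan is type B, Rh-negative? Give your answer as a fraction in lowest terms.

Rohan's mother's ABO genotype from I^A I^A × I^B i: 1/2 I^A I^B, 1/2 I^A i.
Crossing each possibility with the father i i and summing P(type B): 1/2·1/2 + 1/2·0 = 1/4.
Similarly for Rh via the mother's Rh distribution: P(Rh-) = 1.
Independent loci: 1/4 × 1 = 1/4.

1/4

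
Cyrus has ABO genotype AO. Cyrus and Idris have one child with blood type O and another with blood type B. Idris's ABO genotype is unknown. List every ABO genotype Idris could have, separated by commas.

For each candidate genotype of Idris, check whether crossing it with AO can produce every observed child phenotype.
  AA → possible child types {A} ✗
  AB → possible child types {A, B, AB} ✗
  AO → possible child types {O, A} ✗
  BB → possible child types {B, AB} ✗
  BO → possible child types {O, A, B, AB} ✓
  OO → possible child types {O, A} ✗

BO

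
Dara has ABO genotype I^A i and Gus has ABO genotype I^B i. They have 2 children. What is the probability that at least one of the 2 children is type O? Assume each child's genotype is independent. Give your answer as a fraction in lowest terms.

7/16

ABO cross I^A i × I^B i → 1/4 O, 1/4 A, 1/4 B, 1/4 AB.
So P(type O) = 1/4 per child.
P(none) = (3/4)^2 = 9/16; P(at least one) = 1 − 9/16 = 7/16.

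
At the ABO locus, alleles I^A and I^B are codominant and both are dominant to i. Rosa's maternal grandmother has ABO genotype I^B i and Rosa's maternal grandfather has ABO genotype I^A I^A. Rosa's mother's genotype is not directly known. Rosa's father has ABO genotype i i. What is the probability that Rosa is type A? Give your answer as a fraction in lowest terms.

Rosa's mother's ABO genotype from I^B i × I^A I^A: 1/2 I^A I^B, 1/2 I^A i.
Crossing each possibility with the father i i and summing P(type A): 1/2·1/2 + 1/2·1/2 = 1/2.

1/2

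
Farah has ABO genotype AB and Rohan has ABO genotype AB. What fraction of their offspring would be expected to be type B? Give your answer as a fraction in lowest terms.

1/4

ABO cross AB × AB → offspring phenotypes: 1/4 A, 1/4 B, 1/2 AB.
So P(type B) = 1/4.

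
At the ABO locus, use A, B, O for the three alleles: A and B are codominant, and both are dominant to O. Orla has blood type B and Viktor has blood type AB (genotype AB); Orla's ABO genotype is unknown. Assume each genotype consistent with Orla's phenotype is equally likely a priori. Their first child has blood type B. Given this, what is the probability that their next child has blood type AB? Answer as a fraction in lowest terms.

Possible genotypes: Orla ∈ {BB, BO}; Viktor ∈ {AB}.
Weight each parental genotype pair by prior × P(type-B child):
  BB × AB: posterior weight 1/2; P(next child type AB) = 1/2.
  BO × AB: posterior weight 1/2; P(next child type AB) = 1/4.
Weighted sum = 3/8.

3/8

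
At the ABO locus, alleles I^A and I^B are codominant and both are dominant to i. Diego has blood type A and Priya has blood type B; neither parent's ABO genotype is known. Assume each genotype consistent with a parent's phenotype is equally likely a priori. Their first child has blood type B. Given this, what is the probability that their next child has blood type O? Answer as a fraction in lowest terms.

Possible genotypes: Diego ∈ {I^A I^A, I^A i}; Priya ∈ {I^B I^B, I^B i}.
Weight each parental genotype pair by prior × P(type-B child):
  I^A i × I^B I^B: posterior weight 2/3; P(next child type O) = 0.
  I^A i × I^B i: posterior weight 1/3; P(next child type O) = 1/4.
Weighted sum = 1/12.

1/12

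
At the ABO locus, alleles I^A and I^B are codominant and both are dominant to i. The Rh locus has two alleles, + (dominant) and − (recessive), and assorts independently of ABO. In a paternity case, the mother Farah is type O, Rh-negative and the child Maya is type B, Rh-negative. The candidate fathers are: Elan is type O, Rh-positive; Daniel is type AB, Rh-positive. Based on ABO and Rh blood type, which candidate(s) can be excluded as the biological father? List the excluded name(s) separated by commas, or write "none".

A candidate is excluded only if no genotype consistent with his phenotype could produce a type B, Rh-negative child with a type O, Rh-negative mother.
Elan (type O, Rh+): no genotype consistent with that phenotype can produce a type-B Rh- child with a type-O mother.

Elan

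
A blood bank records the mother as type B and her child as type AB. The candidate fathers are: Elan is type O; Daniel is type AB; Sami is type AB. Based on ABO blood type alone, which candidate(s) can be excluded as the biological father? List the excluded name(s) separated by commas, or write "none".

A candidate is excluded only if no genotype consistent with his phenotype could produce a type AB child with a type B mother.
Elan (type O): no genotype consistent with that phenotype can produce a type-AB child with a type-B mother.

Elan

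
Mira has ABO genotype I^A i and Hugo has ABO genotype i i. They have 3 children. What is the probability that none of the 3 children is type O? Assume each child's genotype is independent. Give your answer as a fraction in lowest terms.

1/8

ABO cross I^A i × i i → 1/2 O, 1/2 A.
So P(type O) = 1/2 per child.
P(not type O) = 1/2 for one child; (1/2)^3 = 1/8.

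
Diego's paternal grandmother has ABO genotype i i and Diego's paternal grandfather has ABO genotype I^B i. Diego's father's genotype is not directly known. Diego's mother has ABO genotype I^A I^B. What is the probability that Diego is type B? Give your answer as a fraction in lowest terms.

Diego's father's ABO genotype from i i × I^B i: 1/2 I^B i, 1/2 i i.
Crossing each possibility with the mother I^A I^B and summing P(type B): 1/2·1/2 + 1/2·1/2 = 1/2.

1/2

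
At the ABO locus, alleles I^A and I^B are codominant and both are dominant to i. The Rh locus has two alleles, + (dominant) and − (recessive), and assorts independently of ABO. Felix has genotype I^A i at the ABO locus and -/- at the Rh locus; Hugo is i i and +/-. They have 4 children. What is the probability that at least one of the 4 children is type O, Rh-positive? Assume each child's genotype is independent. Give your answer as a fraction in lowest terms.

175/256

ABO cross I^A i × i i → 1/2 O, 1/2 A.
Rh cross -/- × +/- → 1/2 Rh+, 1/2 Rh-; so P(type O, Rh-positive) = 1/2 × 1/2 = 1/4 per child.
P(none) = (3/4)^4 = 81/256; P(at least one) = 1 − 81/256 = 175/256.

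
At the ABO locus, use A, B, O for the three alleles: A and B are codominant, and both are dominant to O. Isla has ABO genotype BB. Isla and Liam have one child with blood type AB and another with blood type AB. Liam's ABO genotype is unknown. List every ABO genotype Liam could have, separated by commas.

For each candidate genotype of Liam, check whether crossing it with BB can produce every observed child phenotype.
  AA → possible child types {AB} ✓
  AB → possible child types {B, AB} ✓
  AO → possible child types {B, AB} ✓
  BB → possible child types {B} ✗
  BO → possible child types {B} ✗
  OO → possible child types {B} ✗

AA, AB, AO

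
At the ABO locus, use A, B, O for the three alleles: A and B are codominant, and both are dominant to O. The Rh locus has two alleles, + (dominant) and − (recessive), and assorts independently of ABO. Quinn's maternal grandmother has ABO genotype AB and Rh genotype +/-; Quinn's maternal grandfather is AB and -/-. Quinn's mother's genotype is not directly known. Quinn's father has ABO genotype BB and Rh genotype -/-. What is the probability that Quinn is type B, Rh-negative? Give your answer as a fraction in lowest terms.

3/8

Quinn's mother's ABO genotype from AB × AB: 1/4 AA, 1/2 AB, 1/4 BB.
Crossing each possibility with the father BB and summing P(type B): 1/4·0 + 1/2·1/2 + 1/4·1 = 1/2.
Similarly for Rh via the mother's Rh distribution: P(Rh-) = 3/4.
Independent loci: 1/2 × 3/4 = 3/8.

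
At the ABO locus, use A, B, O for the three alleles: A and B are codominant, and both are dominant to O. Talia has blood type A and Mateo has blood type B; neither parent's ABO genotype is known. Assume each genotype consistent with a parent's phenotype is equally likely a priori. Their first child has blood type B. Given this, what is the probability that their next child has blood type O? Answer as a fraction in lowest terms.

Possible genotypes: Talia ∈ {AA, AO}; Mateo ∈ {BB, BO}.
Weight each parental genotype pair by prior × P(type-B child):
  AO × BB: posterior weight 2/3; P(next child type O) = 0.
  AO × BO: posterior weight 1/3; P(next child type O) = 1/4.
Weighted sum = 1/12.

1/12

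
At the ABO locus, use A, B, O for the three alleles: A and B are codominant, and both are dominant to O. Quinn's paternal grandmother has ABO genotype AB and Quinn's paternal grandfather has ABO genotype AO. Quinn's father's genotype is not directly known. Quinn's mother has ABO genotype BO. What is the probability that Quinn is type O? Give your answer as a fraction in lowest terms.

Quinn's father's ABO genotype from AB × AO: 1/4 AA, 1/4 AB, 1/4 AO, 1/4 BO.
Crossing each possibility with the mother BO and summing P(type O): 1/4·0 + 1/4·0 + 1/4·1/4 + 1/4·1/4 = 1/8.

1/8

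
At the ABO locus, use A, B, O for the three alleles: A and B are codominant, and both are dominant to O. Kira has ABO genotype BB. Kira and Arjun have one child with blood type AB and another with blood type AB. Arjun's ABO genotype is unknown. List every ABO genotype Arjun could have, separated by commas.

AA, AB, AO

For each candidate genotype of Arjun, check whether crossing it with BB can produce every observed child phenotype.
  AA → possible child types {AB} ✓
  AB → possible child types {B, AB} ✓
  AO → possible child types {B, AB} ✓
  BB → possible child types {B} ✗
  BO → possible child types {B} ✗
  OO → possible child types {B} ✗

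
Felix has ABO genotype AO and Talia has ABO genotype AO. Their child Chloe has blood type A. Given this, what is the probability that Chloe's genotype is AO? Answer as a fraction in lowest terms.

Cross AO × AO → 1/4 AA, 1/2 AO, 1/4 OO.
Type-A genotypes among offspring: AA (1/4), AO (1/2); total 3/4.
P(AO | type A) = (1/2) / (3/4) = 2/3.

2/3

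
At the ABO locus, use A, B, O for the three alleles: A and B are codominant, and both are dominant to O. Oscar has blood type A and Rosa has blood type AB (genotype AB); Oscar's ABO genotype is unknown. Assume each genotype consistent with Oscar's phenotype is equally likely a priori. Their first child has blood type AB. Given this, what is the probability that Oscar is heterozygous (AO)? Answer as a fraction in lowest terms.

Possible genotypes: Oscar ∈ {AA, AO}; Rosa ∈ {AB}.
Weight each parental genotype pair by prior × P(type-AB child):
  AA × AB: posterior weight 2/3.
  AO × AB: posterior weight 1/3.
Sum the posterior weight over pairs where Oscar is AO: 1/3.

1/3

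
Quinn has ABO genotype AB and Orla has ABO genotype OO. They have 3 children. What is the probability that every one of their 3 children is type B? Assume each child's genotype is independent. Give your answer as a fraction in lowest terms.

1/8

ABO cross AB × OO → 1/2 A, 1/2 B.
So P(type B) = 1/2 per child.
All 3 independent: (1/2)^3 = 1/8.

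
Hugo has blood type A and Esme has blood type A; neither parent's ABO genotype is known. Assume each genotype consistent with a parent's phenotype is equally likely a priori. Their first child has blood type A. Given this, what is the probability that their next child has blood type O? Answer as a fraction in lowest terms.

Possible genotypes: Hugo ∈ {AA, AO}; Esme ∈ {AA, AO}.
Weight each parental genotype pair by prior × P(type-A child):
  AA × AA: posterior weight 4/15; P(next child type O) = 0.
  AA × AO: posterior weight 4/15; P(next child type O) = 0.
  AO × AA: posterior weight 4/15; P(next child type O) = 0.
  AO × AO: posterior weight 1/5; P(next child type O) = 1/4.
Weighted sum = 1/20.

1/20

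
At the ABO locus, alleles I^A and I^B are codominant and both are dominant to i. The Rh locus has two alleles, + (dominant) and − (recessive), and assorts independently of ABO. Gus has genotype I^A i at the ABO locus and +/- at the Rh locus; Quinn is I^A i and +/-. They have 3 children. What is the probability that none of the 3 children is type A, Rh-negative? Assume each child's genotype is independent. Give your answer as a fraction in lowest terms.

ABO cross I^A i × I^A i → 1/4 O, 3/4 A.
Rh cross +/- × +/- → 3/4 Rh+, 1/4 Rh-; so P(type A, Rh-negative) = 3/4 × 1/4 = 3/16 per child.
P(not type A, Rh-negative) = 13/16 for one child; (13/16)^3 = 2197/4096.

2197/4096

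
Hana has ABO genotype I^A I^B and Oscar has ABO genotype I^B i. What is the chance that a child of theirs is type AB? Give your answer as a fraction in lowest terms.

ABO cross I^A I^B × I^B i → offspring phenotypes: 1/4 A, 1/2 B, 1/4 AB.
So P(type AB) = 1/4.

1/4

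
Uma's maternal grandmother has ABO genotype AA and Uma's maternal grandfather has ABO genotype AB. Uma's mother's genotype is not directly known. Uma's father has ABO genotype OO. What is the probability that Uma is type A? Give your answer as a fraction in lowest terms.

3/4

Uma's mother's ABO genotype from AA × AB: 1/2 AA, 1/2 AB.
Crossing each possibility with the father OO and summing P(type A): 1/2·1 + 1/2·1/2 = 3/4.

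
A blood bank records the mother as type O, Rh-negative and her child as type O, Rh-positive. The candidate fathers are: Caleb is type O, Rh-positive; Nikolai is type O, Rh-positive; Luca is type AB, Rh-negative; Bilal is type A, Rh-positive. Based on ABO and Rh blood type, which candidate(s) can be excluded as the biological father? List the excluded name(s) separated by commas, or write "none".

A candidate is excluded only if no genotype consistent with his phenotype could produce a type O, Rh-positive child with a type O, Rh-negative mother.
Luca (type AB, Rh-): no genotype consistent with that phenotype can produce a type-O Rh+ child with a type-O mother.

Luca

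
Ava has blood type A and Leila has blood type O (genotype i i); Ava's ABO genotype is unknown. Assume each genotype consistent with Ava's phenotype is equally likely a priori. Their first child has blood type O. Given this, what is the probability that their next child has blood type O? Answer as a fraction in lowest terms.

Possible genotypes: Ava ∈ {I^A I^A, I^A i}; Leila ∈ {i i}.
Weight each parental genotype pair by prior × P(type-O child):
  I^A i × i i: posterior weight 1; P(next child type O) = 1/2.
Weighted sum = 1/2.

1/2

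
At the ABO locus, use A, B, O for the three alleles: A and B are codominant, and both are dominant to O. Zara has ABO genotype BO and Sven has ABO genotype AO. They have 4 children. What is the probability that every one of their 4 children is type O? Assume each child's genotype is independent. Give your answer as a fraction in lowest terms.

1/256

ABO cross BO × AO → 1/4 O, 1/4 A, 1/4 B, 1/4 AB.
So P(type O) = 1/4 per child.
All 4 independent: (1/4)^4 = 1/256.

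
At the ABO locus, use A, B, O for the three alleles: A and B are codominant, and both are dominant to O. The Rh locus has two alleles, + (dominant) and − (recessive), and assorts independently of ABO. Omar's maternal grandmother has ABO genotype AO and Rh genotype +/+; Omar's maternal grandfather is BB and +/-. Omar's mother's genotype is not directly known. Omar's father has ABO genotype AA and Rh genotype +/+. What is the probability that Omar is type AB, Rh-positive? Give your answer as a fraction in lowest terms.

Omar's mother's ABO genotype from AO × BB: 1/2 AB, 1/2 BO.
Crossing each possibility with the father AA and summing P(type AB): 1/2·1/2 + 1/2·1/2 = 1/2.
Similarly for Rh via the mother's Rh distribution: P(Rh+) = 1.
Independent loci: 1/2 × 1 = 1/2.

1/2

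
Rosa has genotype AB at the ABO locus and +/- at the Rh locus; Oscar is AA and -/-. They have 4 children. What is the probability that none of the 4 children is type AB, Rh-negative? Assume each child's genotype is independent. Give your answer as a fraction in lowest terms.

ABO cross AB × AA → 1/2 A, 1/2 AB.
Rh cross +/- × -/- → 1/2 Rh+, 1/2 Rh-; so P(type AB, Rh-negative) = 1/2 × 1/2 = 1/4 per child.
P(not type AB, Rh-negative) = 3/4 for one child; (3/4)^4 = 81/256.

81/256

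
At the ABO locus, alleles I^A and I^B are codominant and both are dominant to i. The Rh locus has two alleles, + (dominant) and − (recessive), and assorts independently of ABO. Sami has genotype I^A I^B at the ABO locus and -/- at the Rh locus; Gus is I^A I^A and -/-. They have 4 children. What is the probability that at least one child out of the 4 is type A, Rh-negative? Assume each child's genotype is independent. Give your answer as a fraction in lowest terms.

15/16

ABO cross I^A I^B × I^A I^A → 1/2 A, 1/2 AB.
Rh cross -/- × -/- → 1 Rh-; so P(type A, Rh-negative) = 1/2 × 1 = 1/2 per child.
P(none) = (1/2)^4 = 1/16; P(at least one) = 1 − 1/16 = 15/16.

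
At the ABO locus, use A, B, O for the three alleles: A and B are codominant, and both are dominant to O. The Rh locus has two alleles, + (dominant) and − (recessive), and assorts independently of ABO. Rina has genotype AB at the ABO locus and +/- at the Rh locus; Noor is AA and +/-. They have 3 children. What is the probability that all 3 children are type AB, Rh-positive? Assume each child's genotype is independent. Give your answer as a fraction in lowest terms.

27/512

ABO cross AB × AA → 1/2 A, 1/2 AB.
Rh cross +/- × +/- → 3/4 Rh+, 1/4 Rh-; so P(type AB, Rh-positive) = 1/2 × 3/4 = 3/8 per child.
All 3 independent: (3/8)^3 = 27/512.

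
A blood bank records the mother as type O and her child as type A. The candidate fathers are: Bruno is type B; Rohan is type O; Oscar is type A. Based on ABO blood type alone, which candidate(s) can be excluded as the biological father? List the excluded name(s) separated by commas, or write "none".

Bruno, Rohan

A candidate is excluded only if no genotype consistent with his phenotype could produce a type A child with a type O mother.
Bruno (type B): no genotype consistent with that phenotype can produce a type-A child with a type-O mother.
Rohan (type O): no genotype consistent with that phenotype can produce a type-A child with a type-O mother.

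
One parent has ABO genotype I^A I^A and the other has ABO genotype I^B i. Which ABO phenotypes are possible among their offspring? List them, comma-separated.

A, AB

Gametes from I^A I^A × I^B i give offspring ABO genotypes I^A I^B, I^A i, i.e. phenotypes A, AB.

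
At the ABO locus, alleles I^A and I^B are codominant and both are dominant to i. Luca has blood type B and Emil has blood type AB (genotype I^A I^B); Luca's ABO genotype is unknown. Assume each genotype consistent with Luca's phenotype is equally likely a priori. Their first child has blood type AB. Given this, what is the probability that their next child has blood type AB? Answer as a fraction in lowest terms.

5/12

Possible genotypes: Luca ∈ {I^B I^B, I^B i}; Emil ∈ {I^A I^B}.
Weight each parental genotype pair by prior × P(type-AB child):
  I^B I^B × I^A I^B: posterior weight 2/3; P(next child type AB) = 1/2.
  I^B i × I^A I^B: posterior weight 1/3; P(next child type AB) = 1/4.
Weighted sum = 5/12.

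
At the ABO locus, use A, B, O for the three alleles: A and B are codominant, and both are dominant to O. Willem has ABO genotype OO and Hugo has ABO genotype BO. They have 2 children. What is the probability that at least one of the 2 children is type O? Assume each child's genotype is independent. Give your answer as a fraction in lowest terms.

3/4

ABO cross OO × BO → 1/2 O, 1/2 B.
So P(type O) = 1/2 per child.
P(none) = (1/2)^2 = 1/4; P(at least one) = 1 − 1/4 = 3/4.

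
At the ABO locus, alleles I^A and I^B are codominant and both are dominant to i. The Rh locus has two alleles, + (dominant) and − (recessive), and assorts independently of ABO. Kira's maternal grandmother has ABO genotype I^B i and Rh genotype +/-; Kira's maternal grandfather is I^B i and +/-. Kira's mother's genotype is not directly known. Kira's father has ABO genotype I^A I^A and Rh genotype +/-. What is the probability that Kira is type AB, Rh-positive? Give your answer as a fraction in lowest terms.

3/8

Kira's mother's ABO genotype from I^B i × I^B i: 1/4 I^B I^B, 1/2 I^B i, 1/4 i i.
Crossing each possibility with the father I^A I^A and summing P(type AB): 1/4·1 + 1/2·1/2 + 1/4·0 = 1/2.
Similarly for Rh via the mother's Rh distribution: P(Rh+) = 3/4.
Independent loci: 1/2 × 3/4 = 3/8.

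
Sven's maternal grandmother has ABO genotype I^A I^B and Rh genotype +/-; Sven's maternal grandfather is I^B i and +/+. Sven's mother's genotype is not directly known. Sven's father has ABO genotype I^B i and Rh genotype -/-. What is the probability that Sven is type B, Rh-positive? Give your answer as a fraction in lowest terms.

Sven's mother's ABO genotype from I^A I^B × I^B i: 1/4 I^A I^B, 1/4 I^A i, 1/4 I^B I^B, 1/4 I^B i.
Crossing each possibility with the father I^B i and summing P(type B): 1/4·1/2 + 1/4·1/4 + 1/4·1 + 1/4·3/4 = 5/8.
Similarly for Rh via the mother's Rh distribution: P(Rh+) = 3/4.
Independent loci: 5/8 × 3/4 = 15/32.

15/32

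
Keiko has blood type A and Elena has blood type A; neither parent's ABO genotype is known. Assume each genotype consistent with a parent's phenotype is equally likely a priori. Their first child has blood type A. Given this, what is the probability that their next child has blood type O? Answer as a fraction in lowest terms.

Possible genotypes: Keiko ∈ {AA, AO}; Elena ∈ {AA, AO}.
Weight each parental genotype pair by prior × P(type-A child):
  AA × AA: posterior weight 4/15; P(next child type O) = 0.
  AA × AO: posterior weight 4/15; P(next child type O) = 0.
  AO × AA: posterior weight 4/15; P(next child type O) = 0.
  AO × AO: posterior weight 1/5; P(next child type O) = 1/4.
Weighted sum = 1/20.

1/20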